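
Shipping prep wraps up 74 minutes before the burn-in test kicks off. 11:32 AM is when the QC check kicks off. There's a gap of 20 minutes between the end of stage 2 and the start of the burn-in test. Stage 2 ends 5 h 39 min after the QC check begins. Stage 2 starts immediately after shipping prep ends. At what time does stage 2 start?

Stage 2 ends at 11:32 AM + 339 min = 5:11 PM.
The burn-in test starts at 5:11 PM + 20 min = 5:31 PM.
Shipping prep ends at 5:31 PM − 74 min = 4:17 PM.
So stage 2 starts at 4:17 PM.

4:17 PM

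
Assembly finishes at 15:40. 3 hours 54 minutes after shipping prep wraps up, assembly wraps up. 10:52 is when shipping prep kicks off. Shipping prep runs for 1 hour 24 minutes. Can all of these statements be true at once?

No

Shipping prep ends at 10:52 + 84 min = 12:16.
Assembly ends at 12:16 + 234 min = 16:10.
But assembly is also said to end at 15:40 — a 30-minute conflict.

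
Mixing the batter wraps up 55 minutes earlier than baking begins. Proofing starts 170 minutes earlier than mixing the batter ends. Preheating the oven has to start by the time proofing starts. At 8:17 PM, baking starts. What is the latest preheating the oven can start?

4:32 PM

Mixing the batter ends at 8:17 PM − 55 min = 7:22 PM.
Proofing starts at 7:22 PM − 170 min = 4:32 PM.
Preheating the oven is bounded by proofing, so the latest it can start is 4:32 PM.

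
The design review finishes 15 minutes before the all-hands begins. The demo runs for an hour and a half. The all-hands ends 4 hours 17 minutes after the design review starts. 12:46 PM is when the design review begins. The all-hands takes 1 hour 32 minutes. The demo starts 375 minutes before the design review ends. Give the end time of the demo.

The all-hands ends at 12:46 PM + 257 min = 5:03 PM.
The all-hands starts at 5:03 PM − 92 min = 3:31 PM.
The design review ends at 3:31 PM − 15 min = 3:16 PM.
The demo starts at 3:16 PM − 375 min = 9:01 AM.
The demo ends at 9:01 AM + 90 min = 10:31 AM.

10:31 AM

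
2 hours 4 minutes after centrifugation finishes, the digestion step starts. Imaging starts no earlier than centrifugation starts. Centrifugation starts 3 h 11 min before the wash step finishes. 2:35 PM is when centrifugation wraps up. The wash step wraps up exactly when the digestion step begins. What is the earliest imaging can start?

1:28 PM

The digestion step starts at 2:35 PM + 124 min = 4:39 PM.
So the wash step ends at 4:39 PM.
Centrifugation starts at 4:39 PM − 191 min = 1:28 PM.
Imaging is bounded by centrifugation, so the earliest it can start is 1:28 PM.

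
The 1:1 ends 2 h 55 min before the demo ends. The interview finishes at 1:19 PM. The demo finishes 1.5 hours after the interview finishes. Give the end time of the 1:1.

11:54 AM

The demo ends at 1:19 PM + 90 min = 2:49 PM.
The 1:1 ends at 2:49 PM − 175 min = 11:54 AM.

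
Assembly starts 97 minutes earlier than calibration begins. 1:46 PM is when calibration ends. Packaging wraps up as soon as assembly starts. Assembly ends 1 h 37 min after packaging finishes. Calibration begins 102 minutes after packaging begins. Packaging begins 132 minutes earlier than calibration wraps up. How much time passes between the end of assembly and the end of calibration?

Packaging starts at 1:46 PM − 132 min = 11:34 AM.
Calibration starts at 11:34 AM + 102 min = 1:16 PM.
Assembly starts at 1:16 PM − 97 min = 11:39 AM.
So packaging ends at 11:39 AM.
Assembly ends at 11:39 AM + 97 min = 1:16 PM.
From 1:16 PM to 1:46 PM is 30 minutes.

30 minutes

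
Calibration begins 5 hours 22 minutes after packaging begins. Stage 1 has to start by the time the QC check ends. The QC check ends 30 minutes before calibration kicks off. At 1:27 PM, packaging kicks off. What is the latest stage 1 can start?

Calibration starts at 1:27 PM + 322 min = 6:49 PM.
The QC check ends at 6:49 PM − 30 min = 6:19 PM.
Stage 1 is bounded by the QC check, so the latest it can start is 6:19 PM.

6:19 PM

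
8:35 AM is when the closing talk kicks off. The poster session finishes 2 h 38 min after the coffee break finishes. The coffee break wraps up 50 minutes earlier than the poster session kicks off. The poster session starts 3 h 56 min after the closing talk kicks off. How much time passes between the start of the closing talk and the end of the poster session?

The poster session starts at 8:35 AM + 236 min = 12:31 PM.
The coffee break ends at 12:31 PM − 50 min = 11:41 AM.
The poster session ends at 11:41 AM + 158 min = 2:19 PM.
From 8:35 AM to 2:19 PM is 5 hours 44 minutes.

5 hours 44 minutes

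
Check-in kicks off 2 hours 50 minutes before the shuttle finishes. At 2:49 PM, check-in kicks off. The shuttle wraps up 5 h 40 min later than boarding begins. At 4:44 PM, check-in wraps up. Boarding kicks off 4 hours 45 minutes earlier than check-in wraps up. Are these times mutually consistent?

Yes

Boarding starts at 4:44 PM − 285 min = 11:59 AM.
The shuttle ends at 11:59 AM + 340 min = 5:39 PM.
Check-in starts at 5:39 PM − 170 min = 2:49 PM.
That matches the stated 2:49 PM, so the schedule is consistent.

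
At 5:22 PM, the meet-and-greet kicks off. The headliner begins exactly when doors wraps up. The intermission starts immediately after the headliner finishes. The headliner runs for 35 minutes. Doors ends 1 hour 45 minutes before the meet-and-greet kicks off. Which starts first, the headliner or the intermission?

Doors ends at 5:22 PM − 105 min = 3:37 PM.
So the headliner starts at 3:37 PM.
The headliner ends at 3:37 PM + 35 min = 4:12 PM.
So the intermission starts at 4:12 PM.
The headliner starts at 3:37 PM and the intermission starts at 4:12 PM, so the headliner is first.

the headliner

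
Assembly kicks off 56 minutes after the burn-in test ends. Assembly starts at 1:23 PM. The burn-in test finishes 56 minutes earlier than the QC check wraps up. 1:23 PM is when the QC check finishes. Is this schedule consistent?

The burn-in test ends at 1:23 PM − 56 min = 12:27 PM.
Assembly starts at 12:27 PM + 56 min = 1:23 PM.
That matches the stated 1:23 PM, so the schedule is consistent.

Yes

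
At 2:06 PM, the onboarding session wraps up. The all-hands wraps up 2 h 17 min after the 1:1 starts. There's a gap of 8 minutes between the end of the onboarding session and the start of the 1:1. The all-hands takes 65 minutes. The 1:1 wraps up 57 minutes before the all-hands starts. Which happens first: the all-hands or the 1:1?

The 1:1 starts at 2:06 PM + 8 min = 2:14 PM.
The all-hands ends at 2:14 PM + 137 min = 4:31 PM.
The all-hands starts at 4:31 PM − 65 min = 3:26 PM.
The all-hands starts at 3:26 PM and the 1:1 starts at 2:14 PM, so the 1:1 is first.

the 1:1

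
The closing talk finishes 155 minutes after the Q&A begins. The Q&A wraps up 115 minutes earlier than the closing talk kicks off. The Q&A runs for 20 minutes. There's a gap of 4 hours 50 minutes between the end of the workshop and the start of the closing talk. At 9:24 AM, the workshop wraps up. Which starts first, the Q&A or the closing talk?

the Q&A

The closing talk starts at 9:24 AM + 290 min = 2:14 PM.
The Q&A ends at 2:14 PM − 115 min = 12:19 PM.
The Q&A starts at 12:19 PM − 20 min = 11:59 AM.
The Q&A starts at 11:59 AM and the closing talk starts at 2:14 PM, so the Q&A is first.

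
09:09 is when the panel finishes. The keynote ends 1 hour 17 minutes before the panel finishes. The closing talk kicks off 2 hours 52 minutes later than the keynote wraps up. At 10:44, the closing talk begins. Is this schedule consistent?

The keynote ends at 09:09 − 77 min = 07:52.
The closing talk starts at 07:52 + 172 min = 10:44.
That matches the stated 10:44, so the schedule is consistent.

Yes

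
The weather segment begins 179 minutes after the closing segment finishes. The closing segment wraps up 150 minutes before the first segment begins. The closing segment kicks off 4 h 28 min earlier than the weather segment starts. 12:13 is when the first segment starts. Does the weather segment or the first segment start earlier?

The closing segment ends at 12:13 − 150 min = 09:43.
The weather segment starts at 09:43 + 179 min = 12:42.
The weather segment starts at 12:42 and the first segment starts at 12:13, so the first segment is first.

the first segment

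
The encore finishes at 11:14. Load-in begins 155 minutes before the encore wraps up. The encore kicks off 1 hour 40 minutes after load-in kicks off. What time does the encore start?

10:19

Load-in starts at 11:14 − 155 min = 08:39.
The encore starts at 08:39 + 100 min = 10:19.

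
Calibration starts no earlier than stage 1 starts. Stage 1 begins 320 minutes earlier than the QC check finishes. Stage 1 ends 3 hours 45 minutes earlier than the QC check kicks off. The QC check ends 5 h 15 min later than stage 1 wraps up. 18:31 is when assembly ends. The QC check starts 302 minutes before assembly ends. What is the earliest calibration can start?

The QC check starts at 18:31 − 302 min = 13:29.
Stage 1 ends at 13:29 − 225 min = 09:44.
The QC check ends at 09:44 + 315 min = 14:59.
Stage 1 starts at 14:59 − 320 min = 09:39.
Calibration is bounded by stage 1, so the earliest it can start is 09:39.

09:39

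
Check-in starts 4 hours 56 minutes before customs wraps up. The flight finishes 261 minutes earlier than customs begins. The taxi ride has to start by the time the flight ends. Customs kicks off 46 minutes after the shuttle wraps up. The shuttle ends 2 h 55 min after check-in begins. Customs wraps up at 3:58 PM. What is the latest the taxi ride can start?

Check-in starts at 3:58 PM − 296 min = 11:02 AM.
The shuttle ends at 11:02 AM + 175 min = 1:57 PM.
Customs starts at 1:57 PM + 46 min = 2:43 PM.
The flight ends at 2:43 PM − 261 min = 10:22 AM.
The taxi ride is bounded by the flight, so the latest it can start is 10:22 AM.

10:22 AM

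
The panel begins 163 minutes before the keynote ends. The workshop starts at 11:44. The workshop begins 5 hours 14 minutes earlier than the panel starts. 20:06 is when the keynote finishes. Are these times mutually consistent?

No

The panel starts at 20:06 − 163 min = 17:23.
The workshop starts at 17:23 − 314 min = 12:09.
But the workshop is also said to start at 11:44 — a 25-minute conflict.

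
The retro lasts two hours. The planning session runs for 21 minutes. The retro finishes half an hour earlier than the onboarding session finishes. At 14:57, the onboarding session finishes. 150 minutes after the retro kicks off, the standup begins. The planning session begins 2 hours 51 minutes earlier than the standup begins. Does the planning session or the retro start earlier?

The retro ends at 14:57 − 30 min = 14:27.
The retro starts at 14:27 − 120 min = 12:27.
The standup starts at 12:27 + 150 min = 14:57.
The planning session starts at 14:57 − 171 min = 12:06.
The planning session starts at 12:06 and the retro starts at 12:27, so the planning session is first.

the planning session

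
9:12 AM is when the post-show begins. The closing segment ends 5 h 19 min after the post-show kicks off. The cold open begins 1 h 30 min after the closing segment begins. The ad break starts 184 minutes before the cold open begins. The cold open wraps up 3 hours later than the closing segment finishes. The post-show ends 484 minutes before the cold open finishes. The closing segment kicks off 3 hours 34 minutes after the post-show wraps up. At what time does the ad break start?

The closing segment ends at 9:12 AM + 319 min = 2:31 PM.
The cold open ends at 2:31 PM + 180 min = 5:31 PM.
The post-show ends at 5:31 PM − 484 min = 9:27 AM.
The closing segment starts at 9:27 AM + 214 min = 1:01 PM.
The cold open starts at 1:01 PM + 90 min = 2:31 PM.
The ad break starts at 2:31 PM − 184 min = 11:27 AM.

11:27 AM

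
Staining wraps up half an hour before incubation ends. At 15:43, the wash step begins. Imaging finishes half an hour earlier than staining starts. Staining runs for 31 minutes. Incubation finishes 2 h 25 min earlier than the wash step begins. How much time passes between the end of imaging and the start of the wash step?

Incubation ends at 15:43 − 145 min = 13:18.
Staining ends at 13:18 − 30 min = 12:48.
Staining starts at 12:48 − 31 min = 12:17.
Imaging ends at 12:17 − 30 min = 11:47.
From 11:47 to 15:43 is 236 minutes.

236 minutes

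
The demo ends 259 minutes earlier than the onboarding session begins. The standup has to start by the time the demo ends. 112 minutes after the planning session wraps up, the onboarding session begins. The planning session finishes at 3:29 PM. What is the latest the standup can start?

1:02 PM

The onboarding session starts at 3:29 PM + 112 min = 5:21 PM.
The demo ends at 5:21 PM − 259 min = 1:02 PM.
The standup is bounded by the demo, so the latest it can start is 1:02 PM.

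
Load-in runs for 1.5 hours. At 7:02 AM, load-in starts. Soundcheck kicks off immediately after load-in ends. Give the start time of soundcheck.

Load-in ends at 7:02 AM + 90 min = 8:32 AM.
So soundcheck starts at 8:32 AM.

8:32 AM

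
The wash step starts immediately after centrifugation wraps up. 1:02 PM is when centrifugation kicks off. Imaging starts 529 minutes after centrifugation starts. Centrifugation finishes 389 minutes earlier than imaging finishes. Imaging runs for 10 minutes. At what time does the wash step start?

Imaging starts at 1:02 PM + 529 min = 9:51 PM.
Imaging ends at 9:51 PM + 10 min = 10:01 PM.
Centrifugation ends at 10:01 PM − 389 min = 3:32 PM.
So the wash step starts at 3:32 PM.

3:32 PM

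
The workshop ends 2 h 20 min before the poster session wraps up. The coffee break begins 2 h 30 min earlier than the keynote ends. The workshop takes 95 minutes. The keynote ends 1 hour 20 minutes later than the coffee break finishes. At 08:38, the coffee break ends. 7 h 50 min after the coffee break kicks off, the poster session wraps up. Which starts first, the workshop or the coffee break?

the coffee break

The keynote ends at 08:38 + 80 min = 09:58.
The coffee break starts at 09:58 − 150 min = 07:28.
The poster session ends at 07:28 + 470 min = 15:18.
The workshop ends at 15:18 − 140 min = 12:58.
The workshop starts at 12:58 − 95 min = 11:23.
The workshop starts at 11:23 and the coffee break starts at 07:28, so the coffee break is first.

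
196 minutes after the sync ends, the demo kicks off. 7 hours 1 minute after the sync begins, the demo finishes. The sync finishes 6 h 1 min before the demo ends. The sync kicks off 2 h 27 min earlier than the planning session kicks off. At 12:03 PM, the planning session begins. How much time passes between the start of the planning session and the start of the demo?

1 hour 49 minutes

The sync starts at 12:03 PM − 147 min = 9:36 AM.
The demo ends at 9:36 AM + 421 min = 4:37 PM.
The sync ends at 4:37 PM − 361 min = 10:36 AM.
The demo starts at 10:36 AM + 196 min = 1:52 PM.
From 12:03 PM to 1:52 PM is 1 hour 49 minutes.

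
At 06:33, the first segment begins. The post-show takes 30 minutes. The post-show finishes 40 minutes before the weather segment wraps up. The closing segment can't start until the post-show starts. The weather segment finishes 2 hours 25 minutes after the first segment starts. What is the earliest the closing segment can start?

The weather segment ends at 06:33 + 145 min = 08:58.
The post-show ends at 08:58 − 40 min = 08:18.
The post-show starts at 08:18 − 30 min = 07:48.
The closing segment is bounded by the post-show, so the earliest it can start is 07:48.

07:48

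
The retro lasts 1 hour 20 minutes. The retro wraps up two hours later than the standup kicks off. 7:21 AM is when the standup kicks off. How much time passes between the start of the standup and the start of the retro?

The retro ends at 7:21 AM + 120 min = 9:21 AM.
The retro starts at 9:21 AM − 80 min = 8:01 AM.
From 7:21 AM to 8:01 AM is 40 minutes.

40 minutes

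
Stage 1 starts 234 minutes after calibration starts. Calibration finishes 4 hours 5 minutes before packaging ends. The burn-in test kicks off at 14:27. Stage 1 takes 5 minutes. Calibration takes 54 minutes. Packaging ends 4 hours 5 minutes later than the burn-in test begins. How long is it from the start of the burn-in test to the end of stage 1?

Packaging ends at 14:27 + 245 min = 18:32.
Calibration ends at 18:32 − 245 min = 14:27.
Calibration starts at 14:27 − 54 min = 13:33.
Stage 1 starts at 13:33 + 234 min = 17:27.
Stage 1 ends at 17:27 + 5 min = 17:32.
From 14:27 to 17:32 is 3 h 5 min.

3 h 5 min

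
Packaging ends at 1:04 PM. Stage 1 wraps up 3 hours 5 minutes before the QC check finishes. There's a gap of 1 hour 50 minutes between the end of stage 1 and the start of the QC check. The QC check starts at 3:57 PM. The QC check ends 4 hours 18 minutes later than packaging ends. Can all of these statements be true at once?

No

The QC check ends at 1:04 PM + 258 min = 5:22 PM.
Stage 1 ends at 5:22 PM − 185 min = 2:17 PM.
The QC check starts at 2:17 PM + 110 min = 4:07 PM.
But the QC check is also said to start at 3:57 PM — a 10-minute conflict.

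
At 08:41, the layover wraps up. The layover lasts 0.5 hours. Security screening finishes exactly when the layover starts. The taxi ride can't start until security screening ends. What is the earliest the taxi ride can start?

The layover starts at 08:41 − 30 min = 08:11.
So security screening ends at 08:11.
The taxi ride is bounded by security screening, so the earliest it can start is 08:11.

08:11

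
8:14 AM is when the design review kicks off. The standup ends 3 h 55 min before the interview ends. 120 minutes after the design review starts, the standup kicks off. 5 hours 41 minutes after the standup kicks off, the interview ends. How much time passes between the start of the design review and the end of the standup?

226 minutes

The standup starts at 8:14 AM + 120 min = 10:14 AM.
The interview ends at 10:14 AM + 341 min = 3:55 PM.
The standup ends at 3:55 PM − 235 min = 12:00 PM.
From 8:14 AM to 12:00 PM is 226 minutes.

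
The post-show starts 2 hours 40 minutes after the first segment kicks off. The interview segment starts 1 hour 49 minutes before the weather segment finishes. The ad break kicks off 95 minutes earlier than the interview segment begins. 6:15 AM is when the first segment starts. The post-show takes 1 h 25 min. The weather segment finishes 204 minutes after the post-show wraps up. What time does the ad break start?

The post-show starts at 6:15 AM + 160 min = 8:55 AM.
The post-show ends at 8:55 AM + 85 min = 10:20 AM.
The weather segment ends at 10:20 AM + 204 min = 1:44 PM.
The interview segment starts at 1:44 PM − 109 min = 11:55 AM.
The ad break starts at 11:55 AM − 95 min = 10:20 AM.

10:20 AM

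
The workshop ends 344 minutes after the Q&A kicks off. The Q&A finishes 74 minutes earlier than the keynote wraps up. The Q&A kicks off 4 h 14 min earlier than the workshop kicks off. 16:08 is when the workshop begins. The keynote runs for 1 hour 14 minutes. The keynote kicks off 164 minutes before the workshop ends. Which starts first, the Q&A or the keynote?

the Q&A

The Q&A starts at 16:08 − 254 min = 11:54.
The workshop ends at 11:54 + 344 min = 17:38.
The keynote starts at 17:38 − 164 min = 14:54.
The Q&A starts at 11:54 and the keynote starts at 14:54, so the Q&A is first.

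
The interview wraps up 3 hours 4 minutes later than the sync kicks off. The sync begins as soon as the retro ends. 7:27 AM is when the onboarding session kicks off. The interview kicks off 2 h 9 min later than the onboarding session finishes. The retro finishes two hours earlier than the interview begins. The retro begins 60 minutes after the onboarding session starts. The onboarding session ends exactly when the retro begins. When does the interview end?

The retro starts at 7:27 AM + 60 min = 8:27 AM.
So the onboarding session ends at 8:27 AM.
The interview starts at 8:27 AM + 129 min = 10:36 AM.
The retro ends at 10:36 AM − 120 min = 8:36 AM.
So the sync starts at 8:36 AM.
The interview ends at 8:36 AM + 184 min = 11:40 AM.

11:40 AM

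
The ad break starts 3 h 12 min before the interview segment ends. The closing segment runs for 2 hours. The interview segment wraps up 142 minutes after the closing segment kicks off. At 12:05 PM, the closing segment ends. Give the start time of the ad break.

The closing segment starts at 12:05 PM − 120 min = 10:05 AM.
The interview segment ends at 10:05 AM + 142 min = 12:27 PM.
The ad break starts at 12:27 PM − 192 min = 9:15 AM.

9:15 AM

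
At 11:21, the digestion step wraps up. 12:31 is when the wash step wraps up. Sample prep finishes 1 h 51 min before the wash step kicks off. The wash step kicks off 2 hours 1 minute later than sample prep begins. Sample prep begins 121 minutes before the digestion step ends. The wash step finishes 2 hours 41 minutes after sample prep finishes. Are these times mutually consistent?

No

Sample prep starts at 11:21 − 121 min = 09:20.
The wash step starts at 09:20 + 121 min = 11:21.
Sample prep ends at 11:21 − 111 min = 09:30.
The wash step ends at 09:30 + 161 min = 12:11.
But the wash step is also said to end at 12:31 — a 20-minute conflict.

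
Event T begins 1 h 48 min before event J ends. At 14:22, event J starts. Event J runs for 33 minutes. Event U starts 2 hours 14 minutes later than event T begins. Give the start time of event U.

15:21

Event J ends at 14:22 + 33 min = 14:55.
Event T starts at 14:55 − 108 min = 13:07.
Event U starts at 13:07 + 134 min = 15:21.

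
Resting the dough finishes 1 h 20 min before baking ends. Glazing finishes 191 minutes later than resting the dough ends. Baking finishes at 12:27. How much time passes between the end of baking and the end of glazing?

Resting the dough ends at 12:27 − 80 min = 11:07.
Glazing ends at 11:07 + 191 min = 14:18.
From 12:27 to 14:18 is 111 minutes.

111 minutes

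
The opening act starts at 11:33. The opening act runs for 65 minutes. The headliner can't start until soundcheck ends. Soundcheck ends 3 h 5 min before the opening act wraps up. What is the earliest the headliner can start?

The opening act ends at 11:33 + 65 min = 12:38.
Soundcheck ends at 12:38 − 185 min = 09:33.
The headliner is bounded by soundcheck, so the earliest it can start is 09:33.

09:33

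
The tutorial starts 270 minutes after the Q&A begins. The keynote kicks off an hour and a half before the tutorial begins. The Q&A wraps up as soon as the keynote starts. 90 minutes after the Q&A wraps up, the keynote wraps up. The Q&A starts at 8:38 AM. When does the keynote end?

The tutorial starts at 8:38 AM + 270 min = 1:08 PM.
The keynote starts at 1:08 PM − 90 min = 11:38 AM.
So the Q&A ends at 11:38 AM.
The keynote ends at 11:38 AM + 90 min = 1:08 PM.

1:08 PM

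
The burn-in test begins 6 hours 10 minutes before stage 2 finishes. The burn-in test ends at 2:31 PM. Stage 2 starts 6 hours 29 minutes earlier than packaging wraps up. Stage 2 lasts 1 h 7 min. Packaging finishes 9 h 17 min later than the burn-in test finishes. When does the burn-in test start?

Packaging ends at 2:31 PM + 557 min = 11:48 PM.
Stage 2 starts at 11:48 PM − 389 min = 5:19 PM.
Stage 2 ends at 5:19 PM + 67 min = 6:26 PM.
The burn-in test starts at 6:26 PM − 370 min = 12:16 PM.

12:16 PM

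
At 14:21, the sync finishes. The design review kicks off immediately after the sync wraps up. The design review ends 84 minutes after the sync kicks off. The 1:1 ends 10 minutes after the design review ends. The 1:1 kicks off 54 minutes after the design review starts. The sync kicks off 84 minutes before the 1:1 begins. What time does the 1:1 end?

15:25

The design review starts at 14:21.
The 1:1 starts at 14:21 + 54 min = 15:15.
The sync starts at 15:15 − 84 min = 13:51.
The design review ends at 13:51 + 84 min = 15:15.
The 1:1 ends at 15:15 + 10 min = 15:25.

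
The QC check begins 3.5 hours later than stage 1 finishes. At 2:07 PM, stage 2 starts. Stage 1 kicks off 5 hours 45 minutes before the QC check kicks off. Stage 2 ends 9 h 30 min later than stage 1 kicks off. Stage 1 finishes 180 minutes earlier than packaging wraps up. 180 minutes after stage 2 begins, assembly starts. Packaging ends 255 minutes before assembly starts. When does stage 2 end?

Assembly starts at 2:07 PM + 180 min = 5:07 PM.
Packaging ends at 5:07 PM − 255 min = 12:52 PM.
Stage 1 ends at 12:52 PM − 180 min = 9:52 AM.
The QC check starts at 9:52 AM + 210 min = 1:22 PM.
Stage 1 starts at 1:22 PM − 345 min = 7:37 AM.
Stage 2 ends at 7:37 AM + 570 min = 5:07 PM.

5:07 PM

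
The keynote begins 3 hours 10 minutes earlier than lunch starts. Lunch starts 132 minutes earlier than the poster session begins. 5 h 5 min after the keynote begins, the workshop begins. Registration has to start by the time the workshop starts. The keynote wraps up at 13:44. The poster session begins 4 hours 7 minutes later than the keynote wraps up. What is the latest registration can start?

The poster session starts at 13:44 + 247 min = 17:51.
Lunch starts at 17:51 − 132 min = 15:39.
The keynote starts at 15:39 − 190 min = 12:29.
The workshop starts at 12:29 + 305 min = 17:34.
Registration is bounded by the workshop, so the latest it can start is 17:34.

17:34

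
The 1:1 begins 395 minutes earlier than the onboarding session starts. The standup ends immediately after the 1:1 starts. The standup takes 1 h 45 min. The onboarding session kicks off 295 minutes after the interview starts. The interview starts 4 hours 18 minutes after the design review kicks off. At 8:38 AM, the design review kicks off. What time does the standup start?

9:31 AM

The interview starts at 8:38 AM + 258 min = 12:56 PM.
The onboarding session starts at 12:56 PM + 295 min = 5:51 PM.
The 1:1 starts at 5:51 PM − 395 min = 11:16 AM.
So the standup ends at 11:16 AM.
The standup starts at 11:16 AM − 105 min = 9:31 AM.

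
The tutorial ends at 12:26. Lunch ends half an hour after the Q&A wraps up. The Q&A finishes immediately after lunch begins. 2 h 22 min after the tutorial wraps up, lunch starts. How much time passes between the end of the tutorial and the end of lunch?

2 h 52 min

Lunch starts at 12:26 + 142 min = 14:48.
So the Q&A ends at 14:48.
Lunch ends at 14:48 + 30 min = 15:18.
From 12:26 to 15:18 is 2 h 52 min.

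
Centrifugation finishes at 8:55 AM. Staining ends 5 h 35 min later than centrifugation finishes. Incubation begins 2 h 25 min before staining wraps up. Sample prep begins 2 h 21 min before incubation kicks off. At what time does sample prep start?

Staining ends at 8:55 AM + 335 min = 2:30 PM.
Incubation starts at 2:30 PM − 145 min = 12:05 PM.
Sample prep starts at 12:05 PM − 141 min = 9:44 AM.

9:44 AM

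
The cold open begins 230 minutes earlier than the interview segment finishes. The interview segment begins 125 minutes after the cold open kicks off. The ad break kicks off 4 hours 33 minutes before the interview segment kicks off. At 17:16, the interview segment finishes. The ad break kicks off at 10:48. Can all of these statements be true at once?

No

The cold open starts at 17:16 − 230 min = 13:26.
The interview segment starts at 13:26 + 125 min = 15:31.
The ad break starts at 15:31 − 273 min = 10:58.
But the ad break is also said to start at 10:48 — a 10-minute conflict.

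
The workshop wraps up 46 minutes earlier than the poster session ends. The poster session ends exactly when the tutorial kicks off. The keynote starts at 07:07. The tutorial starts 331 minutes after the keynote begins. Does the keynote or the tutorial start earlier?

The tutorial starts at 07:07 + 331 min = 12:38.
The keynote starts at 07:07 and the tutorial starts at 12:38, so the keynote is first.

the keynote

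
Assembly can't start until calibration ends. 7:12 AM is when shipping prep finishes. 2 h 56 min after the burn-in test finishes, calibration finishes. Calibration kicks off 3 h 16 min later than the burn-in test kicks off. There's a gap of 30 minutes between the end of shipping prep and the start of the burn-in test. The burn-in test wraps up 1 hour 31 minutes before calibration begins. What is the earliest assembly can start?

The burn-in test starts at 7:12 AM + 30 min = 7:42 AM.
Calibration starts at 7:42 AM + 196 min = 10:58 AM.
The burn-in test ends at 10:58 AM − 91 min = 9:27 AM.
Calibration ends at 9:27 AM + 176 min = 12:23 PM.
Assembly is bounded by calibration, so the earliest it can start is 12:23 PM.

12:23 PM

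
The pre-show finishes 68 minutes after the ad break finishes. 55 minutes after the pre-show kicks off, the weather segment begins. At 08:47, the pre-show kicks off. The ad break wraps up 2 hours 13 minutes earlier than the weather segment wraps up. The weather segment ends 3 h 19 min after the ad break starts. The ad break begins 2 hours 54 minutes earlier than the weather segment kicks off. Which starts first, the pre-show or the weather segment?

The weather segment starts at 08:47 + 55 min = 09:42.
The pre-show starts at 08:47 and the weather segment starts at 09:42, so the pre-show is first.

the pre-show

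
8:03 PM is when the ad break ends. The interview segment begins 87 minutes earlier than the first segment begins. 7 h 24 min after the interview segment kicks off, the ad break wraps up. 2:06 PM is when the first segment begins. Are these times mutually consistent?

Yes

The interview segment starts at 2:06 PM − 87 min = 12:39 PM.
The ad break ends at 12:39 PM + 444 min = 8:03 PM.
That matches the stated 8:03 PM, so the schedule is consistent.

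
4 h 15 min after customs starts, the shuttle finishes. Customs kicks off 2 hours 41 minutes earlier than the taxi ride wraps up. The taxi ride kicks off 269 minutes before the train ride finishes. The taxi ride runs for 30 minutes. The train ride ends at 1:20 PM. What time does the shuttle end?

10:55 AM

The taxi ride starts at 1:20 PM − 269 min = 8:51 AM.
The taxi ride ends at 8:51 AM + 30 min = 9:21 AM.
Customs starts at 9:21 AM − 161 min = 6:40 AM.
The shuttle ends at 6:40 AM + 255 min = 10:55 AM.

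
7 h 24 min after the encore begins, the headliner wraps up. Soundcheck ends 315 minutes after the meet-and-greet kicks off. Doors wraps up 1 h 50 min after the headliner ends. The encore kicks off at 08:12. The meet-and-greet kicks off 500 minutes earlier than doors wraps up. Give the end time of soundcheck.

14:21

The headliner ends at 08:12 + 444 min = 15:36.
Doors ends at 15:36 + 110 min = 17:26.
The meet-and-greet starts at 17:26 − 500 min = 09:06.
Soundcheck ends at 09:06 + 315 min = 14:21.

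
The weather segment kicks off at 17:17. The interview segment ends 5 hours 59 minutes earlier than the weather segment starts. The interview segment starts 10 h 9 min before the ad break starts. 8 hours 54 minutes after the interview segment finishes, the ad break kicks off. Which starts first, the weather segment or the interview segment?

the interview segment

The interview segment ends at 17:17 − 359 min = 11:18.
The ad break starts at 11:18 + 534 min = 20:12.
The interview segment starts at 20:12 − 609 min = 10:03.
The weather segment starts at 17:17 and the interview segment starts at 10:03, so the interview segment is first.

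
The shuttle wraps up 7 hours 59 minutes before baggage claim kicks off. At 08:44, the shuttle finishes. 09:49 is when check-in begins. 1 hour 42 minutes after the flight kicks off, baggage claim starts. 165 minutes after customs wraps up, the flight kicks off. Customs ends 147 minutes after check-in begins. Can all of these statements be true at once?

Customs ends at 09:49 + 147 min = 12:16.
The flight starts at 12:16 + 165 min = 15:01.
Baggage claim starts at 15:01 + 102 min = 16:43.
The shuttle ends at 16:43 − 479 min = 08:44.
That matches the stated 08:44, so the schedule is consistent.

Yes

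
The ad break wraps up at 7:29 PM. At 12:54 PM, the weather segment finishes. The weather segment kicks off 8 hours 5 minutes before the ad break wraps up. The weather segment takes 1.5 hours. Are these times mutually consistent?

The weather segment starts at 7:29 PM − 485 min = 11:24 AM.
The weather segment ends at 11:24 AM + 90 min = 12:54 PM.
That matches the stated 12:54 PM, so the schedule is consistent.

Yes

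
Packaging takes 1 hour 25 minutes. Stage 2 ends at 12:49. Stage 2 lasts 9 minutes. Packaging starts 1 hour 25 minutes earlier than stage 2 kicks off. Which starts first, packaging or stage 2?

packaging

Stage 2 starts at 12:49 − 9 min = 12:40.
Packaging starts at 12:40 − 85 min = 11:15.
Packaging starts at 11:15 and stage 2 starts at 12:40, so packaging is first.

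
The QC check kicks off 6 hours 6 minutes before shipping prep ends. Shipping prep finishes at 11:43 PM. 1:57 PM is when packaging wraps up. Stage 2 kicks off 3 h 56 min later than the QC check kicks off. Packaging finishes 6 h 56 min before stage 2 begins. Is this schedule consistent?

The QC check starts at 11:43 PM − 366 min = 5:37 PM.
Stage 2 starts at 5:37 PM + 236 min = 9:33 PM.
Packaging ends at 9:33 PM − 416 min = 2:37 PM.
But packaging is also said to end at 1:57 PM — a 40-minute conflict.

No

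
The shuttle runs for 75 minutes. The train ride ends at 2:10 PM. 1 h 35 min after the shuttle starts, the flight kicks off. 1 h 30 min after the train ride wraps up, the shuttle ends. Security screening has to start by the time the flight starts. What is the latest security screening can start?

4:00 PM

The shuttle ends at 2:10 PM + 90 min = 3:40 PM.
The shuttle starts at 3:40 PM − 75 min = 2:25 PM.
The flight starts at 2:25 PM + 95 min = 4:00 PM.
Security screening is bounded by the flight, so the latest it can start is 4:00 PM.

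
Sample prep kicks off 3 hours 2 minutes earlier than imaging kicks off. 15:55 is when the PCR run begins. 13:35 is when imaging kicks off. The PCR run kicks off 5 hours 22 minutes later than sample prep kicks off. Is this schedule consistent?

Yes

Sample prep starts at 13:35 − 182 min = 10:33.
The PCR run starts at 10:33 + 322 min = 15:55.
That matches the stated 15:55, so the schedule is consistent.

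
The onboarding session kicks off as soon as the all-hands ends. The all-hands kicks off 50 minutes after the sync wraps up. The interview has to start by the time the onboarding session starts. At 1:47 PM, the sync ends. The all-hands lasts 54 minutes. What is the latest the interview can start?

The all-hands starts at 1:47 PM + 50 min = 2:37 PM.
The all-hands ends at 2:37 PM + 54 min = 3:31 PM.
So the onboarding session starts at 3:31 PM.
The interview is bounded by the onboarding session, so the latest it can start is 3:31 PM.

3:31 PM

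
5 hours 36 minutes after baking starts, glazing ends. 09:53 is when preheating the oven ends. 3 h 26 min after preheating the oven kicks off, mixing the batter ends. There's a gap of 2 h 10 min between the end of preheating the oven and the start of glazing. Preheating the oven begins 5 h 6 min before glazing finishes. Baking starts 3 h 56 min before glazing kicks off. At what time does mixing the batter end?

Glazing starts at 09:53 + 130 min = 12:03.
Baking starts at 12:03 − 236 min = 08:07.
Glazing ends at 08:07 + 336 min = 13:43.
Preheating the oven starts at 13:43 − 306 min = 08:37.
Mixing the batter ends at 08:37 + 206 min = 12:03.

12:03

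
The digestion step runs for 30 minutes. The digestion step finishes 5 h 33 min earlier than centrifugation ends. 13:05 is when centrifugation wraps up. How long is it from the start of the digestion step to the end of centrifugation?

363 minutes

The digestion step ends at 13:05 − 333 min = 07:32.
The digestion step starts at 07:32 − 30 min = 07:02.
From 07:02 to 13:05 is 363 minutes.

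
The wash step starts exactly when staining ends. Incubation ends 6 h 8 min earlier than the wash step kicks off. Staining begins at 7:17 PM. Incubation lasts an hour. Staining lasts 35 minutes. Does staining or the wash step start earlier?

staining

Staining ends at 7:17 PM + 35 min = 7:52 PM.
So the wash step starts at 7:52 PM.
Staining starts at 7:17 PM and the wash step starts at 7:52 PM, so staining is first.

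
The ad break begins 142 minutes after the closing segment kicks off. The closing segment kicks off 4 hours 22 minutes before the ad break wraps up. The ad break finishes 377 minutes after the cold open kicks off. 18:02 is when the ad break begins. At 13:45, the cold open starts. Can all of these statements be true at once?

Yes

The ad break ends at 13:45 + 377 min = 20:02.
The closing segment starts at 20:02 − 262 min = 15:40.
The ad break starts at 15:40 + 142 min = 18:02.
That matches the stated 18:02, so the schedule is consistent.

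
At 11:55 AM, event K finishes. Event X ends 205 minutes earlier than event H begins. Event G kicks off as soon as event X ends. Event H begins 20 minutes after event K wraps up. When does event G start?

8:50 AM

Event H starts at 11:55 AM + 20 min = 12:15 PM.
Event X ends at 12:15 PM − 205 min = 8:50 AM.
So event G starts at 8:50 AM.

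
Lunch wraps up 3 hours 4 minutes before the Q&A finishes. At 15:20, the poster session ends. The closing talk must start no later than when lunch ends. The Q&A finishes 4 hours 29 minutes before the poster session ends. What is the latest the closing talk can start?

The Q&A ends at 15:20 − 269 min = 10:51.
Lunch ends at 10:51 − 184 min = 07:47.
The closing talk is bounded by lunch, so the latest it can start is 07:47.

07:47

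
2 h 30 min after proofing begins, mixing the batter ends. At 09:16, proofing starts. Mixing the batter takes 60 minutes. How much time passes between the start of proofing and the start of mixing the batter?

Mixing the batter ends at 09:16 + 150 min = 11:46.
Mixing the batter starts at 11:46 − 60 min = 10:46.
From 09:16 to 10:46 is 1 h 30 min.

1 h 30 min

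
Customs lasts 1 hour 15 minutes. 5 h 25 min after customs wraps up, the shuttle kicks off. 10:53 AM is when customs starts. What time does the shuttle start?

5:33 PM

Customs ends at 10:53 AM + 75 min = 12:08 PM.
The shuttle starts at 12:08 PM + 325 min = 5:33 PM.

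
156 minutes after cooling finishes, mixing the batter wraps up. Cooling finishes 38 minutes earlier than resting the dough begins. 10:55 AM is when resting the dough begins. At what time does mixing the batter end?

Cooling ends at 10:55 AM − 38 min = 10:17 AM.
Mixing the batter ends at 10:17 AM + 156 min = 12:53 PM.

12:53 PM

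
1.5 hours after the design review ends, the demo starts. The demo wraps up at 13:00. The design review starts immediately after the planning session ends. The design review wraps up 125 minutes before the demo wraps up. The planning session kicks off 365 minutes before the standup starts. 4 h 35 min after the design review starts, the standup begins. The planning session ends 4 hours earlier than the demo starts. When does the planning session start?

06:55

The design review ends at 13:00 − 125 min = 10:55.
The demo starts at 10:55 + 90 min = 12:25.
The planning session ends at 12:25 − 240 min = 08:25.
So the design review starts at 08:25.
The standup starts at 08:25 + 275 min = 13:00.
The planning session starts at 13:00 − 365 min = 06:55.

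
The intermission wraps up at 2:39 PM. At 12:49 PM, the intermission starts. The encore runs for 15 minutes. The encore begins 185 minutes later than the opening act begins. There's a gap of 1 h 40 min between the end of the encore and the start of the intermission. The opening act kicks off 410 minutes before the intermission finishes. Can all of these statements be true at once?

The opening act starts at 2:39 PM − 410 min = 7:49 AM.
The encore starts at 7:49 AM + 185 min = 10:54 AM.
The encore ends at 10:54 AM + 15 min = 11:09 AM.
The intermission starts at 11:09 AM + 100 min = 12:49 PM.
That matches the stated 12:49 PM, so the schedule is consistent.

Yes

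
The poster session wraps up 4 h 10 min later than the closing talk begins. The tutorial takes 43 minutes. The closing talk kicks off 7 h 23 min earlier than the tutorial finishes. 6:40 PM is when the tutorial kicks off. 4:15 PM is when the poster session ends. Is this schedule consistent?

The tutorial ends at 6:40 PM + 43 min = 7:23 PM.
The closing talk starts at 7:23 PM − 443 min = 12:00 PM.
The poster session ends at 12:00 PM + 250 min = 4:10 PM.
But the poster session is also said to end at 4:15 PM — a 5-minute conflict.

No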